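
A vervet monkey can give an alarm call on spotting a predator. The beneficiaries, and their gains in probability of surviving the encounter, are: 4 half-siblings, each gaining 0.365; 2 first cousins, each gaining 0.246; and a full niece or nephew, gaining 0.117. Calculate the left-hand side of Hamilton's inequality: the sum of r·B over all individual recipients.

0.45575

r to a half-sibling = 1/4 (half-sibs share one parent — one path of length 2: r = (1/2)^2 = 1/4).
r to a first cousin = 1/8 (first cousins share one grandparent pair — two paths of length 4: r = 2·(1/2)^4 = 1/8).
r to a full niece or nephew = 0.25 (full aunt/uncle↔niece/nephew: two paths of length 3 through the shared grandparent pair: r = 2·(1/2)^3 = 1/4).
Summing one r·B term per recipient: 4·0.25·0.365 + 2·0.125·0.246 + 1·0.25·0.117 = 0.45575.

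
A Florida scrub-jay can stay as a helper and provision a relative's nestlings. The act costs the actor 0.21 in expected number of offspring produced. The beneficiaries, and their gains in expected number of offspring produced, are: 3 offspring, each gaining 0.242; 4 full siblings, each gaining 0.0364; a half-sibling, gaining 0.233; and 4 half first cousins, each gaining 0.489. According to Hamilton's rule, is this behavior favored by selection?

Hamilton's rule: the trait is favored when the sum of r·B over every recipient exceeds the actor's cost C.
r to an offspring = 0.5 (one parent–offspring link: r = (1/2)^1 = 1/2).
r to a full sibling = 0.5 (full sibs share both parents — two paths of length 2: r = 2·(1/2)^2 = 1/2).
r to a half-sibling = 1/4 (half-sibs share one parent — one path of length 2: r = (1/2)^2 = 1/4).
r to a half first cousin = 0.0625 (half first cousins share one grandparent — one path of length 4: r = (1/2)^4 = 1/16).
Summing one r·B term per recipient: 3·0.5·0.242 + 4·0.5·0.0364 + 1·0.25·0.233 + 4·0.0625·0.489 = 0.6163.
0.6163 > 0.21: the indirect benefit exceeds the cost.

Yes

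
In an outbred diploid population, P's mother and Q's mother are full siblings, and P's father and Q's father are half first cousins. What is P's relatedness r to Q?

0.140625

Independent pedigree routes through distinct common ancestors add.
P and Q are related in two ways: first cousins through their mothers (r = 1/8) and half second cousins through their fathers (r = 1/64).
r = 1/8 + 1/64 = 0.140625.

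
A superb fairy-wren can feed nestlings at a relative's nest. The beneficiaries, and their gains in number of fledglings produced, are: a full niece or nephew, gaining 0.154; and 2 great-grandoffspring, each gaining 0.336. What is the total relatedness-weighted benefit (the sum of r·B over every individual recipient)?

r to a full niece or nephew = 1/4 (full aunt/uncle↔niece/nephew: two paths of length 3 through the shared grandparent pair: r = 2·(1/2)^3 = 1/4).
r to a great-grandoffspring = 0.125 (three parent–offspring links: r = (1/2)^3 = 1/8).
Summing one r·B term per recipient: 1·0.25·0.154 + 2·0.125·0.336 = 0.1225.

0.1225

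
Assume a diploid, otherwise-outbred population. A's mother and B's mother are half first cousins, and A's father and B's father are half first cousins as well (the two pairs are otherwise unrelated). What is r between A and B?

Relatedness sums over independent paths through distinct common ancestors.
A and B are related in two ways: half second cousins through their mothers (r = 1/64) and half second cousins through their fathers (r = 1/64).
r = 1/64 + 1/64 = 1/32 = 0.03125.

0.03125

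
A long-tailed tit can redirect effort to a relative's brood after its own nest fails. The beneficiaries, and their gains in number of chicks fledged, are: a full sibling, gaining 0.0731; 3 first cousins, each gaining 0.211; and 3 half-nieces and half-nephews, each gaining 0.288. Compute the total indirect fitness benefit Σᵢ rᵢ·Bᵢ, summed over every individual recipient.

r to a full sibling = 1/2 (full sibs share both parents — two paths of length 2: r = 2·(1/2)^2 = 1/2).
r to a first cousin = 0.125 (first cousins share one grandparent pair — two paths of length 4: r = 2·(1/2)^4 = 1/8).
r to a half-niece or half-nephew = 0.125 (half-aunt/uncle↔niece/nephew: one path of length 3: r = (1/2)^3 = 1/8).
Summing one r·B term per recipient: 1·0.5·0.0731 + 3·0.125·0.211 + 3·0.125·0.288 = 0.223675.

0.223675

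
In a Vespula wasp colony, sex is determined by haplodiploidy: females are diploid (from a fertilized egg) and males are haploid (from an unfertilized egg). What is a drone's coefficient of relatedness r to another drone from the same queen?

Haploid brothers each carry a random half of the queen's diploid genome, so on average they share half: r = 1/2.

0.5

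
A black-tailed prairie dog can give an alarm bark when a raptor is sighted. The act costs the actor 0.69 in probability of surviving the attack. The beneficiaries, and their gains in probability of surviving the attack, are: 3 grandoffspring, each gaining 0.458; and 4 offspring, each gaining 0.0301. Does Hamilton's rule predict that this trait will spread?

Hamilton's rule: the trait is favored when the sum of r·B over every recipient exceeds the actor's cost C.
r to a grandoffspring = 1/4 (two parent–offspring links: r = (1/2)^2 = 1/4).
r to an offspring = 0.5 (one parent–offspring link: r = (1/2)^1 = 1/2).
Summing one r·B term per recipient: 3·0.25·0.458 + 4·0.5·0.0301 = 0.4037.
0.4037 < 0.69: the indirect benefit is less than the cost.

No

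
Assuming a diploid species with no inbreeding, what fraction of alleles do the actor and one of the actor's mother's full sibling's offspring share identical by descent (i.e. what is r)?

Each parent–offspring link contributes a factor of 1/2, and independent paths through distinct common ancestors add.
First cousins share one grandparent pair — two paths of length 4: r = 2·(1/2)^4 = 1/8.

0.125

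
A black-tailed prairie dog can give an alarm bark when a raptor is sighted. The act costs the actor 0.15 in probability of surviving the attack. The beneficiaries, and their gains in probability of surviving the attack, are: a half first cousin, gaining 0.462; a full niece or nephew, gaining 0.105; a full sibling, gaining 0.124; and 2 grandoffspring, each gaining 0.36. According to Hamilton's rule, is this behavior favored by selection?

Hamilton's rule: the trait is favored when the sum of r·B over every recipient exceeds the actor's cost C.
r to a half first cousin = 0.0625 (half first cousins share one grandparent — one path of length 4: r = (1/2)^4 = 1/16).
r to a full niece or nephew = 0.25 (full aunt/uncle↔niece/nephew: two paths of length 3 through the shared grandparent pair: r = 2·(1/2)^3 = 1/4).
r to a full sibling = 1/2 (full sibs share both parents — two paths of length 2: r = 2·(1/2)^2 = 1/2).
r to a grandoffspring = 0.25 (two parent–offspring links: r = (1/2)^2 = 1/4).
Summing one r·B term per recipient: 1·0.0625·0.462 + 1·0.25·0.105 + 1·0.5·0.124 + 2·0.25·0.36 = 0.297125.
0.297125 > 0.15: the indirect benefit exceeds the cost.

Yes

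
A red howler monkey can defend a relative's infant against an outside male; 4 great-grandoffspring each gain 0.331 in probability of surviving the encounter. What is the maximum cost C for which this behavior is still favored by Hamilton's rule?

0.1655

r to a great-grandoffspring = 1/8 (three parent–offspring links: r = (1/2)^3 = 1/8).
Hamilton's rule: n·r·B > C, so the trait is favored while C < n·r·B = 4·0.125·0.331 = 0.1655.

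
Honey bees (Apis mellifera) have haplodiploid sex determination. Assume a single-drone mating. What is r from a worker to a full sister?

0.75

Haplodiploid full sisters inherit their father's entire haploid genome identically (contributing 1/2) and on average half of their mother's contribution (1/2 · 1/2 = 1/4); r = 1/2 + 1/4 = 3/4.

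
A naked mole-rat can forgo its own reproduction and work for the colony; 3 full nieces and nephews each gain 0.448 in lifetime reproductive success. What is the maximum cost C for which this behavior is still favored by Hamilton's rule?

r to a full niece or nephew = 0.25 (full aunt/uncle↔niece/nephew: two paths of length 3 through the shared grandparent pair: r = 2·(1/2)^3 = 1/4).
Hamilton's rule: n·r·B > C, so the trait is favored while C < n·r·B = 3·0.25·0.448 = 0.336.

0.336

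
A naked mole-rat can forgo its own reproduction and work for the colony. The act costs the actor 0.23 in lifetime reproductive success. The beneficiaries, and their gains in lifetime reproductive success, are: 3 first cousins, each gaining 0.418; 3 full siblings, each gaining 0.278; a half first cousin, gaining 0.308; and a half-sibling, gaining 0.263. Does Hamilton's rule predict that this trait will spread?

Hamilton's rule: the trait is favored when the sum of r·B over every recipient exceeds the actor's cost C.
r to a first cousin = 1/8 (first cousins share one grandparent pair — two paths of length 4: r = 2·(1/2)^4 = 1/8).
r to a full sibling = 0.5 (full sibs share both parents — two paths of length 2: r = 2·(1/2)^2 = 1/2).
r to a half first cousin = 0.0625 (half first cousins share one grandparent — one path of length 4: r = (1/2)^4 = 1/16).
r to a half-sibling = 1/4 (half-sibs share one parent — one path of length 2: r = (1/2)^2 = 1/4).
Summing one r·B term per recipient: 3·0.125·0.418 + 3·0.5·0.278 + 1·0.0625·0.308 + 1·0.25·0.263 = 0.65875.
0.65875 > 0.23: the indirect benefit exceeds the cost.

Yes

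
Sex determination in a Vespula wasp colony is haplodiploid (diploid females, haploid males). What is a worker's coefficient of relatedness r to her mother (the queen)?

0.5

One meiotic link between diploid queen and diploid daughter: r = 1/2.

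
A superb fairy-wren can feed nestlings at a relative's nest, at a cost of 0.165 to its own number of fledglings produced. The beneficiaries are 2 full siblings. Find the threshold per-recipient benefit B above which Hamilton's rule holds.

0.165

r to a full sibling = 0.5 (full sibs share both parents — two paths of length 2: r = 2·(1/2)^2 = 1/2).
Hamilton's rule with n recipients of equal r: n·r·B > C, so B > C/(n·r) = 0.165/(2·0.5) = 0.165.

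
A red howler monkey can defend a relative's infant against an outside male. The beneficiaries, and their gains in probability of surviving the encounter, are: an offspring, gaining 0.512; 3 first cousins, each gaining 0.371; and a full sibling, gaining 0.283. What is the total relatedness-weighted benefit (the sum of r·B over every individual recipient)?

0.536625

r to an offspring = 0.5 (one parent–offspring link: r = (1/2)^1 = 1/2).
r to a first cousin = 0.125 (first cousins share one grandparent pair — two paths of length 4: r = 2·(1/2)^4 = 1/8).
r to a full sibling = 1/2 (full sibs share both parents — two paths of length 2: r = 2·(1/2)^2 = 1/2).
Summing one r·B term per recipient: 1·0.5·0.512 + 3·0.125·0.371 + 1·0.5·0.283 = 0.536625.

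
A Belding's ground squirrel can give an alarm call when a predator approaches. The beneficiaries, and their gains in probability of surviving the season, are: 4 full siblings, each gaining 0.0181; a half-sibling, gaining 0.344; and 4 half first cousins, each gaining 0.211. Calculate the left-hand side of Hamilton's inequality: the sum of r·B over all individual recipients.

r to a full sibling = 0.5 (full sibs share both parents — two paths of length 2: r = 2·(1/2)^2 = 1/2).
r to a half-sibling = 1/4 (half-sibs share one parent — one path of length 2: r = (1/2)^2 = 1/4).
r to a half first cousin = 0.0625 (half first cousins share one grandparent — one path of length 4: r = (1/2)^4 = 1/16).
Summing one r·B term per recipient: 4·0.5·0.0181 + 1·0.25·0.344 + 4·0.0625·0.211 = 0.17495.

0.17495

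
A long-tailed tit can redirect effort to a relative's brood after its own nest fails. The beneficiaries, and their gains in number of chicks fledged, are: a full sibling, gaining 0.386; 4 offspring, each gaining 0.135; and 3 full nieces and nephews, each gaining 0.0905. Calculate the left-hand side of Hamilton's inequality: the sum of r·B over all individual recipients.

r to a full sibling = 1/2 (full sibs share both parents — two paths of length 2: r = 2·(1/2)^2 = 1/2).
r to an offspring = 0.5 (one parent–offspring link: r = (1/2)^1 = 1/2).
r to a full niece or nephew = 0.25 (full aunt/uncle↔niece/nephew: two paths of length 3 through the shared grandparent pair: r = 2·(1/2)^3 = 1/4).
Summing one r·B term per recipient: 1·0.5·0.386 + 4·0.5·0.135 + 3·0.25·0.0905 = 0.530875.

0.530875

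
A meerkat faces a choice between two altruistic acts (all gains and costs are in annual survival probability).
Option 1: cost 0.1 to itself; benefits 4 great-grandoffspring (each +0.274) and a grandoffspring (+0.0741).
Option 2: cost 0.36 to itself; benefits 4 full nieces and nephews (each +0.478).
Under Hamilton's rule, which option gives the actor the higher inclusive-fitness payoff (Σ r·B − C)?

Option 1: r to a great-grandoffspring = 0.125.
Option 1: r to a grandoffspring = 0.25.
Option 1: Σ r·B − C = (4·0.125·0.274 + 1·0.25·0.0741) − 0.1 = 0.055525.
Option 2: r to a full niece or nephew = 0.25.
Option 2: Σ r·B − C = (4·0.25·0.478) − 0.36 = 0.118.
Option 2 has the higher net inclusive-fitness payoff.

Option 2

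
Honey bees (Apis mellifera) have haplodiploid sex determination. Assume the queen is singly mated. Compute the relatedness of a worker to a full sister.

Haplodiploid full sisters inherit their father's entire haploid genome identically (contributing 1/2) and on average half of their mother's contribution (1/2 · 1/2 = 1/4); r = 1/2 + 1/4 = 3/4.

0.75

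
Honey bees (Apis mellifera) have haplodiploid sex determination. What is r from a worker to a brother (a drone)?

0.25

Her haploid brother carries none of their father's genes and a random half of their mother's genome; that half matches the maternal half of her own genome with probability 1/2: r = 1/2 · 1/2 = 1/4.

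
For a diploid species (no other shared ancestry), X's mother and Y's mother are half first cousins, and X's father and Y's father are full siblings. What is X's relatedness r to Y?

Relatedness sums over independent paths through distinct common ancestors.
X and Y are related in two ways: half second cousins through their mothers (r = 1/64) and first cousins through their fathers (r = 1/8).
r = 1/64 + 1/8 = 0.140625.

0.140625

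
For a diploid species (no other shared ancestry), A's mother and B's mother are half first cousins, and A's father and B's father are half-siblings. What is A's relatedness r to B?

With two independent routes of shared ancestry, r is the sum of the two contributions.
A and B are related in two ways: half second cousins through their mothers (r = 1/64) and half first cousins through their fathers (r = 1/16).
r = 1/64 + 1/16 = 5/64 = 0.078125.

0.078125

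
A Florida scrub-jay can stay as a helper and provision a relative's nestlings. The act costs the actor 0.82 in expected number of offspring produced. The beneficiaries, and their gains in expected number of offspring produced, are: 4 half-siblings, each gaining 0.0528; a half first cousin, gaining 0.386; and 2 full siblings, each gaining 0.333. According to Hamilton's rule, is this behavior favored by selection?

Hamilton's rule: the trait is favored when the sum of r·B over every recipient exceeds the actor's cost C.
r to a half-sibling = 1/4 (half-sibs share one parent — one path of length 2: r = (1/2)^2 = 1/4).
r to a half first cousin = 1/16 (half first cousins share one grandparent — one path of length 4: r = (1/2)^4 = 1/16).
r to a full sibling = 0.5 (full sibs share both parents — two paths of length 2: r = 2·(1/2)^2 = 1/2).
Summing one r·B term per recipient: 4·0.25·0.0528 + 1·0.0625·0.386 + 2·0.5·0.333 = 0.409925.
0.409925 < 0.82: the indirect benefit is less than the cost.

No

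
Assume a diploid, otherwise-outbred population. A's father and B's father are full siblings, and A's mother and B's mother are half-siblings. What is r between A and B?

Independent pedigree routes through distinct common ancestors add.
A and B are related in two ways: first cousins through their fathers (r = 1/8) and half first cousins through their mothers (r = 1/16).
r = 1/8 + 1/16 = 0.1875.

0.1875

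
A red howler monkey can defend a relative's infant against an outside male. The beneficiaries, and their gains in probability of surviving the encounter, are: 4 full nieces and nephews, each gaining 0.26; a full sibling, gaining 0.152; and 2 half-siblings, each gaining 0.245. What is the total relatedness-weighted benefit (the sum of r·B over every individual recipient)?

0.4585

r to a full niece or nephew = 0.25 (full aunt/uncle↔niece/nephew: two paths of length 3 through the shared grandparent pair: r = 2·(1/2)^3 = 1/4).
r to a full sibling = 1/2 (full sibs share both parents — two paths of length 2: r = 2·(1/2)^2 = 1/2).
r to a half-sibling = 1/4 (half-sibs share one parent — one path of length 2: r = (1/2)^2 = 1/4).
Summing one r·B term per recipient: 4·0.25·0.26 + 1·0.5·0.152 + 2·0.25·0.245 = 0.4585.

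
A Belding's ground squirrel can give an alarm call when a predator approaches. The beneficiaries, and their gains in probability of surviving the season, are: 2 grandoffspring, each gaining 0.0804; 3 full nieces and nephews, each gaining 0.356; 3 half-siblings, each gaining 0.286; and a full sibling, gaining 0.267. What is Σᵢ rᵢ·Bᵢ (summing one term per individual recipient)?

r to a grandoffspring = 0.25 (two parent–offspring links: r = (1/2)^2 = 1/4).
r to a full niece or nephew = 1/4 (full aunt/uncle↔niece/nephew: two paths of length 3 through the shared grandparent pair: r = 2·(1/2)^3 = 1/4).
r to a half-sibling = 0.25 (half-sibs share one parent — one path of length 2: r = (1/2)^2 = 1/4).
r to a full sibling = 1/2 (full sibs share both parents — two paths of length 2: r = 2·(1/2)^2 = 1/2).
Summing one r·B term per recipient: 2·0.25·0.0804 + 3·0.25·0.356 + 3·0.25·0.286 + 1·0.5·0.267 = 0.6552.

0.6552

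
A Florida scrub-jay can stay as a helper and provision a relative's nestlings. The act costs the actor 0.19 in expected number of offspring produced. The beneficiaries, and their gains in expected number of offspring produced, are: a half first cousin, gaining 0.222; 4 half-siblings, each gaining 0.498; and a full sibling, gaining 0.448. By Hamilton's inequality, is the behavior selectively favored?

Yes

Hamilton's rule: the trait is favored when the sum of r·B over every recipient exceeds the actor's cost C.
r to a half first cousin = 1/16 (half first cousins share one grandparent — one path of length 4: r = (1/2)^4 = 1/16).
r to a half-sibling = 1/4 (half-sibs share one parent — one path of length 2: r = (1/2)^2 = 1/4).
r to a full sibling = 1/2 (full sibs share both parents — two paths of length 2: r = 2·(1/2)^2 = 1/2).
Summing one r·B term per recipient: 1·0.0625·0.222 + 4·0.25·0.498 + 1·0.5·0.448 = 0.735875.
0.735875 > 0.19: the indirect benefit exceeds the cost.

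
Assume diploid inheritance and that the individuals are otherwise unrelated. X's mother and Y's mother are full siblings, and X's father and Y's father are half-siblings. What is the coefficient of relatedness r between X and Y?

Independent pedigree routes through distinct common ancestors add.
X and Y are related in two ways: first cousins through their mothers (r = 1/8) and half first cousins through their fathers (r = 1/16).
r = 1/8 + 1/16 = 3/16 = 0.1875.

0.1875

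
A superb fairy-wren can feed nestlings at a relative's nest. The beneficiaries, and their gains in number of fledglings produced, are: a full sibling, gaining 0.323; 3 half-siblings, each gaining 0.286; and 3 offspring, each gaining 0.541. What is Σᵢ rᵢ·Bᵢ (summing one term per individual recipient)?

1.1875

r to a full sibling = 1/2 (full sibs share both parents — two paths of length 2: r = 2·(1/2)^2 = 1/2).
r to a half-sibling = 0.25 (half-sibs share one parent — one path of length 2: r = (1/2)^2 = 1/4).
r to an offspring = 0.5 (one parent–offspring link: r = (1/2)^1 = 1/2).
Summing one r·B term per recipient: 1·0.5·0.323 + 3·0.25·0.286 + 3·0.5·0.541 = 1.1875.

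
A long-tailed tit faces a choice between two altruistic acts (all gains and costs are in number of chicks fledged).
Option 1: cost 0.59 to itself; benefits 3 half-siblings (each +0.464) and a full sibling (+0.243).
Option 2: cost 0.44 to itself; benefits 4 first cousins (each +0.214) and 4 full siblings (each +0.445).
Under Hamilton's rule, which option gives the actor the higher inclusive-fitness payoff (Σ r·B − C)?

Option 1: r to a half-sibling = 0.25.
Option 1: r to a full sibling = 0.5.
Option 1: Σ r·B − C = (3·0.25·0.464 + 1·0.5·0.243) − 0.59 = -0.1205.
Option 2: r to a first cousin = 0.125.
Option 2: r to a full sibling = 0.5.
Option 2: Σ r·B − C = (4·0.125·0.214 + 4·0.5·0.445) − 0.44 = 0.557.
Option 2 has the higher net inclusive-fitness payoff.

Option 2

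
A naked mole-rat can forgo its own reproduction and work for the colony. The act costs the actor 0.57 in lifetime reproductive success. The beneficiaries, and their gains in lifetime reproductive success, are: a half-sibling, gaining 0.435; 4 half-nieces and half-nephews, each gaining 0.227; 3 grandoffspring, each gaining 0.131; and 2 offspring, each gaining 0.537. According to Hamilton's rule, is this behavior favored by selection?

Yes

Hamilton's rule: the trait is favored when the sum of r·B over every recipient exceeds the actor's cost C.
r to a half-sibling = 1/4 (half-sibs share one parent — one path of length 2: r = (1/2)^2 = 1/4).
r to a half-niece or half-nephew = 1/8 (half-aunt/uncle↔niece/nephew: one path of length 3: r = (1/2)^3 = 1/8).
r to a grandoffspring = 0.25 (two parent–offspring links: r = (1/2)^2 = 1/4).
r to an offspring = 0.5 (one parent–offspring link: r = (1/2)^1 = 1/2).
Summing one r·B term per recipient: 1·0.25·0.435 + 4·0.125·0.227 + 3·0.25·0.131 + 2·0.5·0.537 = 0.8575.
0.8575 > 0.57: the indirect benefit exceeds the cost.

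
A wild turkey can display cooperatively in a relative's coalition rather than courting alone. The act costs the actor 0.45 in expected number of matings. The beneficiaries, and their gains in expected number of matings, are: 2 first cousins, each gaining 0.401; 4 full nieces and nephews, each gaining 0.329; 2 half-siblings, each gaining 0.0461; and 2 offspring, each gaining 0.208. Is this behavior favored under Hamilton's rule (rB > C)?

Hamilton's rule: the trait is favored when the sum of r·B over every recipient exceeds the actor's cost C.
r to a first cousin = 1/8 (first cousins share one grandparent pair — two paths of length 4: r = 2·(1/2)^4 = 1/8).
r to a full niece or nephew = 0.25 (full aunt/uncle↔niece/nephew: two paths of length 3 through the shared grandparent pair: r = 2·(1/2)^3 = 1/4).
r to a half-sibling = 1/4 (half-sibs share one parent — one path of length 2: r = (1/2)^2 = 1/4).
r to an offspring = 1/2 (one parent–offspring link: r = (1/2)^1 = 1/2).
Summing one r·B term per recipient: 2·0.125·0.401 + 4·0.25·0.329 + 2·0.25·0.0461 + 2·0.5·0.208 = 0.6603.
0.6603 > 0.45: the indirect benefit exceeds the cost.

Yes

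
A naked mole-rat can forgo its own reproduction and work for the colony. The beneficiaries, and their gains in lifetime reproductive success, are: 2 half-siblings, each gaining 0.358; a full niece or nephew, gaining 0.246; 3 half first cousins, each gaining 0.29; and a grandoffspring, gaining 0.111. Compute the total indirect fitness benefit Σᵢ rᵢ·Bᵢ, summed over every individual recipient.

r to a half-sibling = 1/4 (half-sibs share one parent — one path of length 2: r = (1/2)^2 = 1/4).
r to a full niece or nephew = 0.25 (full aunt/uncle↔niece/nephew: two paths of length 3 through the shared grandparent pair: r = 2·(1/2)^3 = 1/4).
r to a half first cousin = 0.0625 (half first cousins share one grandparent — one path of length 4: r = (1/2)^4 = 1/16).
r to a grandoffspring = 0.25 (two parent–offspring links: r = (1/2)^2 = 1/4).
Summing one r·B term per recipient: 2·0.25·0.358 + 1·0.25·0.246 + 3·0.0625·0.29 + 1·0.25·0.111 = 0.322625.

0.322625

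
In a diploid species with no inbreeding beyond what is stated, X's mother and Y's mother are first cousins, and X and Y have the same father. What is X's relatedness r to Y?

With two independent routes of shared ancestry, r is the sum of the two contributions.
X and Y are related in two ways: second cousins through their mothers (r = 1/32) and half-sibs through their shared father (r = 1/4).
r = 1/32 + 1/4 = 9/32 = 0.28125.

0.28125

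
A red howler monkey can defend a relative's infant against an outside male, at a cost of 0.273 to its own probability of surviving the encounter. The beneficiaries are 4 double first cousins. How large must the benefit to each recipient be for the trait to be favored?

r to a double first cousin = 0.25 (double first cousins share both grandparent pairs — four paths of length 4: r = 4·(1/2)^4 = 1/4).
Hamilton's rule with n recipients of equal r: n·r·B > C, so B > C/(n·r) = 0.273/(4·0.25) = 0.273.

0.273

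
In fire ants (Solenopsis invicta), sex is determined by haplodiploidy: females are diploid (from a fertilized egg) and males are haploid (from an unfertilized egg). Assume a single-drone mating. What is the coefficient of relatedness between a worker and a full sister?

Haplodiploid full sisters inherit their father's entire haploid genome identically (contributing 1/2) and on average half of their mother's contribution (1/2 · 1/2 = 1/4); r = 1/2 + 1/4 = 3/4.

0.75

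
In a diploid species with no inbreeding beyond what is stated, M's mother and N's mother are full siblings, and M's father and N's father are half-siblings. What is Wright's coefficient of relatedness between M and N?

0.1875

With two independent routes of shared ancestry, r is the sum of the two contributions.
M and N are related in two ways: first cousins through their mothers (r = 1/8) and half first cousins through their fathers (r = 1/16).
r = 1/8 + 1/16 = 3/16 = 0.1875.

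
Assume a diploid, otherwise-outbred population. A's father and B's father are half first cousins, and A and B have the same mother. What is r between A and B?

0.265625

Independent pedigree routes through distinct common ancestors add.
A and B are related in two ways: half second cousins through their fathers (r = 1/64) and half-sibs through their shared mother (r = 1/4).
r = 1/64 + 1/4 = 0.265625.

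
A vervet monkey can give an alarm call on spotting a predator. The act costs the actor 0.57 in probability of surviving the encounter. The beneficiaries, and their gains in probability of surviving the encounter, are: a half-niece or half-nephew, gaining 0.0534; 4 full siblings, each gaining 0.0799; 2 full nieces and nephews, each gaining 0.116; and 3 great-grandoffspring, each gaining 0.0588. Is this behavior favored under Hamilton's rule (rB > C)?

No

Hamilton's rule: the trait is favored when the sum of r·B over every recipient exceeds the actor's cost C.
r to a half-niece or half-nephew = 0.125 (half-aunt/uncle↔niece/nephew: one path of length 3: r = (1/2)^3 = 1/8).
r to a full sibling = 1/2 (full sibs share both parents — two paths of length 2: r = 2·(1/2)^2 = 1/2).
r to a full niece or nephew = 1/4 (full aunt/uncle↔niece/nephew: two paths of length 3 through the shared grandparent pair: r = 2·(1/2)^3 = 1/4).
r to a great-grandoffspring = 0.125 (three parent–offspring links: r = (1/2)^3 = 1/8).
Summing one r·B term per recipient: 1·0.125·0.0534 + 4·0.5·0.0799 + 2·0.25·0.116 + 3·0.125·0.0588 = 0.246525.
0.246525 < 0.57: the indirect benefit is less than the cost.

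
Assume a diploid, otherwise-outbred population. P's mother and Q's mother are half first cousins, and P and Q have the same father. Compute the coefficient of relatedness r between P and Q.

0.265625

Relatedness sums over independent paths through distinct common ancestors.
P and Q are related in two ways: half second cousins through their mothers (r = 1/64) and half-sibs through their shared father (r = 1/4).
r = 1/64 + 1/4 = 17/64 = 0.265625.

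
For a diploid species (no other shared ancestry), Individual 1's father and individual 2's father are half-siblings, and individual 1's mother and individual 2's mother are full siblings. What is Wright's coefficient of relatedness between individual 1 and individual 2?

Wright's path rule: contributions from independent ancestry routes add.
Individual 1 and individual 2 are related in two ways: half first cousins through their fathers (r = 1/16) and first cousins through their mothers (r = 1/8).
r = 1/16 + 1/8 = 3/16 = 0.1875.

0.1875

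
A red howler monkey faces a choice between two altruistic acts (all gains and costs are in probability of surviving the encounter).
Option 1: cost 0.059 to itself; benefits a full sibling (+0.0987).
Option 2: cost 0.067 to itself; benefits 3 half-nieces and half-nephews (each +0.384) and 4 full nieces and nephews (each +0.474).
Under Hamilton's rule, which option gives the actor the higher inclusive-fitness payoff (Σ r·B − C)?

Option 2

Option 1: r to a full sibling = 0.5.
Option 1: Σ r·B − C = (1·0.5·0.0987) − 0.059 = -0.00965.
Option 2: r to a half-niece or half-nephew = 0.125.
Option 2: r to a full niece or nephew = 0.25.
Option 2: Σ r·B − C = (3·0.125·0.384 + 4·0.25·0.474) − 0.067 = 0.551.
Option 2 has the higher net inclusive-fitness payoff.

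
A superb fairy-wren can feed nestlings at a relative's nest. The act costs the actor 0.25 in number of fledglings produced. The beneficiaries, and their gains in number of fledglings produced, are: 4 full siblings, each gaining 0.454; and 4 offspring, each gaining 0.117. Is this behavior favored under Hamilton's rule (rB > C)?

Yes

Hamilton's rule: the trait is favored when the sum of r·B over every recipient exceeds the actor's cost C.
r to a full sibling = 1/2 (full sibs share both parents — two paths of length 2: r = 2·(1/2)^2 = 1/2).
r to an offspring = 1/2 (one parent–offspring link: r = (1/2)^1 = 1/2).
Summing one r·B term per recipient: 4·0.5·0.454 + 4·0.5·0.117 = 1.142.
1.142 > 0.25: the indirect benefit exceeds the cost.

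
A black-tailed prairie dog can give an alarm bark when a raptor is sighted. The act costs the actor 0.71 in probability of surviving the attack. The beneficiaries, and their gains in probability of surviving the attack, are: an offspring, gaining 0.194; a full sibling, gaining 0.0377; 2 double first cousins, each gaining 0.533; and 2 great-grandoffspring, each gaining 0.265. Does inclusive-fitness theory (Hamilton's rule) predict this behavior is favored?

Hamilton's rule: the trait is favored when the sum of r·B over every recipient exceeds the actor's cost C.
r to an offspring = 0.5 (one parent–offspring link: r = (1/2)^1 = 1/2).
r to a full sibling = 0.5 (full sibs share both parents — two paths of length 2: r = 2·(1/2)^2 = 1/2).
r to a double first cousin = 0.25 (double first cousins share both grandparent pairs — four paths of length 4: r = 4·(1/2)^4 = 1/4).
r to a great-grandoffspring = 1/8 (three parent–offspring links: r = (1/2)^3 = 1/8).
Summing one r·B term per recipient: 1·0.5·0.194 + 1·0.5·0.0377 + 2·0.25·0.533 + 2·0.125·0.265 = 0.4486.
0.4486 < 0.71: the indirect benefit is less than the cost.

No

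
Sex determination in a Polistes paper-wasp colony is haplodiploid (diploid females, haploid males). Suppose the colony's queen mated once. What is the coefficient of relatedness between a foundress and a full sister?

0.75

Haplodiploid full sisters inherit their father's entire haploid genome identically (contributing 1/2) and on average half of their mother's contribution (1/2 · 1/2 = 1/4); r = 1/2 + 1/4 = 3/4.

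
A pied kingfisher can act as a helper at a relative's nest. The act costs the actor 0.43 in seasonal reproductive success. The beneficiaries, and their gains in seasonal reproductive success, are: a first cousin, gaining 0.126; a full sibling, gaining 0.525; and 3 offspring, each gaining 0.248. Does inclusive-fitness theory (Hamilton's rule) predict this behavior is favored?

Yes

Hamilton's rule: the trait is favored when the sum of r·B over every recipient exceeds the actor's cost C.
r to a first cousin = 1/8 (first cousins share one grandparent pair — two paths of length 4: r = 2·(1/2)^4 = 1/8).
r to a full sibling = 0.5 (full sibs share both parents — two paths of length 2: r = 2·(1/2)^2 = 1/2).
r to an offspring = 1/2 (one parent–offspring link: r = (1/2)^1 = 1/2).
Summing one r·B term per recipient: 1·0.125·0.126 + 1·0.5·0.525 + 3·0.5·0.248 = 0.65025.
0.65025 > 0.43: the indirect benefit exceeds the cost.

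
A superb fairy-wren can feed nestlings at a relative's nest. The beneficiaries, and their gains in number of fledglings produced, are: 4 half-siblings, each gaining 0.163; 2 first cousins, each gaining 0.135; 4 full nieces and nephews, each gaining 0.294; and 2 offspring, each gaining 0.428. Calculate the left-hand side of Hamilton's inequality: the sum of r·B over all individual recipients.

0.91875

r to a half-sibling = 1/4 (half-sibs share one parent — one path of length 2: r = (1/2)^2 = 1/4).
r to a first cousin = 1/8 (first cousins share one grandparent pair — two paths of length 4: r = 2·(1/2)^4 = 1/8).
r to a full niece or nephew = 1/4 (full aunt/uncle↔niece/nephew: two paths of length 3 through the shared grandparent pair: r = 2·(1/2)^3 = 1/4).
r to an offspring = 1/2 (one parent–offspring link: r = (1/2)^1 = 1/2).
Summing one r·B term per recipient: 4·0.25·0.163 + 2·0.125·0.135 + 4·0.25·0.294 + 2·0.5·0.428 = 0.91875.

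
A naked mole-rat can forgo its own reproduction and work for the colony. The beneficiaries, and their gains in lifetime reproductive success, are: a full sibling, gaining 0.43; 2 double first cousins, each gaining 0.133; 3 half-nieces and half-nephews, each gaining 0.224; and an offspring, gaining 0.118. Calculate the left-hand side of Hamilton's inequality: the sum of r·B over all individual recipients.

r to a full sibling = 1/2 (full sibs share both parents — two paths of length 2: r = 2·(1/2)^2 = 1/2).
r to a double first cousin = 1/4 (double first cousins share both grandparent pairs — four paths of length 4: r = 4·(1/2)^4 = 1/4).
r to a half-niece or half-nephew = 1/8 (half-aunt/uncle↔niece/nephew: one path of length 3: r = (1/2)^3 = 1/8).
r to an offspring = 0.5 (one parent–offspring link: r = (1/2)^1 = 1/2).
Summing one r·B term per recipient: 1·0.5·0.43 + 2·0.25·0.133 + 3·0.125·0.224 + 1·0.5·0.118 = 0.4245.

0.4245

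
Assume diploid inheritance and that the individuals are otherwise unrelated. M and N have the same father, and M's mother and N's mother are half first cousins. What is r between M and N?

0.265625

With two independent routes of shared ancestry, r is the sum of the two contributions.
M and N are related in two ways: half-sibs through their shared father (r = 1/4) and half second cousins through their mothers (r = 1/64).
r = 1/4 + 1/64 = 17/64 = 0.265625.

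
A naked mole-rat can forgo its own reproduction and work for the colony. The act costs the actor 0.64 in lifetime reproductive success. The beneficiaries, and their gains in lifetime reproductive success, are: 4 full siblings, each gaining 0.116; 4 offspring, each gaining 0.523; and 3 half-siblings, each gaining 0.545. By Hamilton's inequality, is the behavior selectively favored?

Yes

Hamilton's rule: the trait is favored when the sum of r·B over every recipient exceeds the actor's cost C.
r to a full sibling = 1/2 (full sibs share both parents — two paths of length 2: r = 2·(1/2)^2 = 1/2).
r to an offspring = 0.5 (one parent–offspring link: r = (1/2)^1 = 1/2).
r to a half-sibling = 1/4 (half-sibs share one parent — one path of length 2: r = (1/2)^2 = 1/4).
Summing one r·B term per recipient: 4·0.5·0.116 + 4·0.5·0.523 + 3·0.25·0.545 = 1.68675.
1.68675 > 0.64: the indirect benefit exceeds the cost.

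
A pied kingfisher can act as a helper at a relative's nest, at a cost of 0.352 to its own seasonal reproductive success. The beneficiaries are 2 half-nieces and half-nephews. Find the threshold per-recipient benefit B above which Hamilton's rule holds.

r to a half-niece or half-nephew = 1/8 (half-aunt/uncle↔niece/nephew: one path of length 3: r = (1/2)^3 = 1/8).
Hamilton's rule with n recipients of equal r: n·r·B > C, so B > C/(n·r) = 0.352/(2·0.125) = 1.408.

1.408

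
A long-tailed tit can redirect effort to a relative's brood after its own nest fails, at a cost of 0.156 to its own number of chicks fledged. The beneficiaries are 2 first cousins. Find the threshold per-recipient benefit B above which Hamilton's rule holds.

0.624

r to a first cousin = 1/8 (first cousins share one grandparent pair — two paths of length 4: r = 2·(1/2)^4 = 1/8).
Hamilton's rule with n recipients of equal r: n·r·B > C, so B > C/(n·r) = 0.156/(2·0.125) = 0.624.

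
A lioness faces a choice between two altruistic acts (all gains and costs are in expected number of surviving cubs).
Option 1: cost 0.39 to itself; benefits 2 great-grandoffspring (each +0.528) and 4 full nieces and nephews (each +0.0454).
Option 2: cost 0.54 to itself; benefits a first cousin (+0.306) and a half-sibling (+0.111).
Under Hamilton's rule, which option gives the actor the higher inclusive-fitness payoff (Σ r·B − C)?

Option 1

Option 1: r to a great-grandoffspring = 0.125.
Option 1: r to a full niece or nephew = 0.25.
Option 1: Σ r·B − C = (2·0.125·0.528 + 4·0.25·0.0454) − 0.39 = -0.2126.
Option 2: r to a first cousin = 0.125.
Option 2: r to a half-sibling = 0.25.
Option 2: Σ r·B − C = (1·0.125·0.306 + 1·0.25·0.111) − 0.54 = -0.474.
Option 1 has the higher net inclusive-fitness payoff.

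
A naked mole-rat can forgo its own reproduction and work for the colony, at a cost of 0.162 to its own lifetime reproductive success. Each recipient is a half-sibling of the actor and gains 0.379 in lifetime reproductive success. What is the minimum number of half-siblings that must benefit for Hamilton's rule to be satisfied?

r to a half-sibling = 1/4 (half-sibs share one parent — one path of length 2: r = (1/2)^2 = 1/4).
Hamilton's rule: n·r·B > C  ⇒  n > C/(r·B) = 0.162/(0.25·0.379) = 1.71.
The smallest integer exceeding 1.71 is 2.

2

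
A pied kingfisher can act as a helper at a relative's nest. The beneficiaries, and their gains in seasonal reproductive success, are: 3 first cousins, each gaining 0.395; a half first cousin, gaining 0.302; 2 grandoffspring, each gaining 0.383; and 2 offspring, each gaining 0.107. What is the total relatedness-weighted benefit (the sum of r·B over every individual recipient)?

r to a first cousin = 0.125 (first cousins share one grandparent pair — two paths of length 4: r = 2·(1/2)^4 = 1/8).
r to a half first cousin = 1/16 (half first cousins share one grandparent — one path of length 4: r = (1/2)^4 = 1/16).
r to a grandoffspring = 1/4 (two parent–offspring links: r = (1/2)^2 = 1/4).
r to an offspring = 1/2 (one parent–offspring link: r = (1/2)^1 = 1/2).
Summing one r·B term per recipient: 3·0.125·0.395 + 1·0.0625·0.302 + 2·0.25·0.383 + 2·0.5·0.107 = 0.4655.

0.4655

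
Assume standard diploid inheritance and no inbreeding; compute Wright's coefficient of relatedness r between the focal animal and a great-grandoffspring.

0.125

Each parent–offspring link contributes a factor of 1/2, and independent paths through distinct common ancestors add.
Three parent–offspring links: r = (1/2)^3 = 1/8.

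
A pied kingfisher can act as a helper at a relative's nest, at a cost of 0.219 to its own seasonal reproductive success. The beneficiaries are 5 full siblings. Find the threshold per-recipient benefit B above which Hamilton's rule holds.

r to a full sibling = 0.5 (full sibs share both parents — two paths of length 2: r = 2·(1/2)^2 = 1/2).
Hamilton's rule with n recipients of equal r: n·r·B > C, so B > C/(n·r) = 0.219/(5·0.5) = 0.0876.

0.0876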